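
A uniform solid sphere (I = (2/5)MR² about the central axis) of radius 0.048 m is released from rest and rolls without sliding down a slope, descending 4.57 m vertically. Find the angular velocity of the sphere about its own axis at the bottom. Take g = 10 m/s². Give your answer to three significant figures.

ω ≈ 168 rad/s

With I = (2/5)MR², the ratio k = I/(MR²) is 0.4.
Pure rolling means v = ωR; then KE = ½Mv² + ½I(v/R)² = ½(1+k)Mv² = (7/10)Mv².
Energy conservation Mgh = ½(1+k)Mv² gives v = √(2gh/(1+k)) = √(2 × 10 × 4.57 / 1.4) = 8.08 m/s.
The angular speed follows from ω = v/R = 8.08/0.048 ≈ 168 rad/s.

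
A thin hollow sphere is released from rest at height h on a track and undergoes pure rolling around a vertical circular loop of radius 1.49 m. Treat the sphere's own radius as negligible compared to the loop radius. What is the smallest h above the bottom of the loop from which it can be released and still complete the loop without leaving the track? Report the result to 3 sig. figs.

The moment of inertia is (2/3)MR², giving k ≡ I/(MR²) = 2/3.
At the top of the loop, the minimum-contact condition is Mg = Mv_top²/r, so v_top² = gr.
With ω = v/R, the kinetic energy at speed v is ½(1+k)Mv² = (5/6)Mv².
Energy conservation from release (height h) to the top (height 2r): Mgh = Mg(2r) + (5/6)M·gr.
Thus h_min = 2r + (1+k)r/2 = r(2 + 1.667/2) = 1.49 × 2.833 ≈ 4.22 m.

h_min ≈ 4.22 m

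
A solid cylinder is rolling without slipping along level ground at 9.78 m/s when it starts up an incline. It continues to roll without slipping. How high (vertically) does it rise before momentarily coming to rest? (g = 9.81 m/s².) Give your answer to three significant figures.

Here I = (1/2)MR², so the shape factor k = I/(MR²) = 0.5.
Rolling without slipping gives ω = v/R, so the total kinetic energy is ½Mv² + ½Iω² = ½(1+k)Mv² = (3/4)Mv².
All of this converts to potential energy at the highest point: (3/4)Mv₀² = Mgh.
Thus h = (1+k)v₀²/(2g) = 1.5 × 9.78² / (2 × 9.81) ≈ 7.31 m.

h ≈ 7.31 m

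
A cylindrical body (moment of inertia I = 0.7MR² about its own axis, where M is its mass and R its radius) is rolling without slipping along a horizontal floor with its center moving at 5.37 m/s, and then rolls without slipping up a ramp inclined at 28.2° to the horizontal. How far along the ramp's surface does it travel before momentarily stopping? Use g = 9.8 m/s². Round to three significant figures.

With I = 0.7MR², the ratio k = I/(MR²) is 0.7.
Since it rolls without slipping, ω = v/R and KE = ½Mv² + ½Iω² = ½(1+k)Mv² = (17/20)Mv².
Setting this equal to Mgh gives the vertical rise h = (1+k)v₀²/(2g) = 1.7×5.37²/(2×9.8) = 2.501 m.
Along the incline, d = h/sinθ = 2.501/sin28.2° ≈ 5.29 m.

d ≈ 5.29 m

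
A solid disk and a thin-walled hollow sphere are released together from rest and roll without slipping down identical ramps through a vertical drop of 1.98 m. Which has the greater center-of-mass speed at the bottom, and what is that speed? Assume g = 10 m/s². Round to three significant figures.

For rolling without slipping, Mgh = ½(1+k)Mv² where k = I/(MR²), so v = √(2gh/(1+k)).
Solid disk: k = 0.5, giving v = √(2×10×1.98/1.5) = 5.138 m/s.
Thin-walled hollow sphere: k = 2/3, giving v = √(2×10×1.98/1.667) = 4.874 m/s.
The smaller k wins: the solid disk, at ≈ 5.14 m/s.

the solid disk, at v ≈ 5.14 m/s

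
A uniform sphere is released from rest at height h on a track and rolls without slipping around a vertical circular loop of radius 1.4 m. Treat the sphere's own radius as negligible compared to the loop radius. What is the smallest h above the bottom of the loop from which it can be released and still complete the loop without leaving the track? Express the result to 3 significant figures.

h_min ≈ 3.78 m

For this body I = (2/5)MR², i.e. k = I/(MR²) = 0.4.
At the top of the loop, the minimum-contact condition is Mg = Mv_top²/r, so v_top² = gr.
With ω = v/R, the kinetic energy at speed v is ½(1+k)Mv² = (7/10)Mv².
Energy conservation from release (height h) to the top (height 2r): Mgh = Mg(2r) + (7/10)M·gr.
Thus h_min = 2r + (1+k)r/2 = r(2 + 1.4/2) = 1.4 × 2.7 ≈ 3.78 m.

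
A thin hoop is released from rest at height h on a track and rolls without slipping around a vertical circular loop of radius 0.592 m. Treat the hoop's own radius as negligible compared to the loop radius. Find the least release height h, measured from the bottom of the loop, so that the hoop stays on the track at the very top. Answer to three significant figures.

Here I = MR², so the shape factor k = I/(MR²) = 1.
At the top of the loop, the minimum-contact condition is Mg = Mv_top²/r, so v_top² = gr.
With ω = v/R, the kinetic energy at speed v is ½(1+k)Mv² = Mv².
Energy conservation from release (height h) to the top (height 2r): Mgh = Mg(2r) + M·gr.
Thus h_min = 2r + (1+k)r/2 = r(2 + 2/2) = 0.592 × 3 ≈ 1.78 m.

h_min ≈ 1.78 m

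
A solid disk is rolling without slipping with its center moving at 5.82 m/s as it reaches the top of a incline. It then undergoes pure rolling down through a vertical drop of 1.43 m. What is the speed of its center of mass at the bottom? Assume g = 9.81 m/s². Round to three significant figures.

v ≈ 7.25 m/s

For this body I = (1/2)MR², i.e. k = I/(MR²) = 0.5.
Pure rolling means v = ωR; then KE = ½Mv² + ½I(v/R)² = ½(1+k)Mv² = (3/4)Mv².
Conserving energy between top and bottom: (3/4)Mv² = (3/4)Mv₀² + Mgh, hence v² = v₀² + 2gh/(1+k).
v = √(5.82² + 2×9.81×1.43/1.5) = √52.58 ≈ 7.25 m/s.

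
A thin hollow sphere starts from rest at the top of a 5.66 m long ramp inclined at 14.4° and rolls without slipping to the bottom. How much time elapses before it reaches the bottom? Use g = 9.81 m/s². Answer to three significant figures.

t ≈ 2.78 s

The moment of inertia is (2/3)MR², giving k ≡ I/(MR²) = 2/3.
Along the incline Mg sinθ − f = Ma, and torque about the center fR = Iα = kMR²(a/R) gives f = kMa.
Hence a = g sinθ/(1+k) = 9.81×sin14.4°/1.667 = 1.464 m/s².
Starting from rest, L = ½at², so t = √(2L/a) = √(2×5.66/1.464) ≈ 2.78 s.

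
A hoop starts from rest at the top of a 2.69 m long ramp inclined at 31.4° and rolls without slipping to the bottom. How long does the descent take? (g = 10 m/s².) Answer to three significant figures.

t ≈ 1.44 s

Here I = MR², so the shape factor k = I/(MR²) = 1.
Translational: Mg sinθ − f = Ma. Rotational about the CM: fR = Iα = kMRa, so f = kMa.
Hence a = g sinθ/(1+k) = 10×sin31.4°/2 = 2.605 m/s².
Starting from rest, L = ½at², so t = √(2L/a) = √(2×2.69/2.605) ≈ 1.44 s.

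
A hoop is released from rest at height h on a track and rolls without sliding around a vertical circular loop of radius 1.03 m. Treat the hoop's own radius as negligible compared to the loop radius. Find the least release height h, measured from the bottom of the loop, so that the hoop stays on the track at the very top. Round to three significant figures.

h_min ≈ 3.09 m

With I = MR², the ratio k = I/(MR²) is 1.
At the top of the loop, the minimum-contact condition is Mg = Mv_top²/r, so v_top² = gr.
With ω = v/R, the kinetic energy at speed v is ½(1+k)Mv² = Mv².
Energy conservation from release (height h) to the top (height 2r): Mgh = Mg(2r) + M·gr.
Thus h_min = 2r + (1+k)r/2 = r(2 + 2/2) = 1.03 × 3 ≈ 3.09 m.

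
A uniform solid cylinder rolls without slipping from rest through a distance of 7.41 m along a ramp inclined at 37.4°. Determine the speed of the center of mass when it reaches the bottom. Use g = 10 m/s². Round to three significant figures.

v ≈ 7.75 m/s

With I = (1/2)MR², the ratio k = I/(MR²) is 0.5.
Pure rolling means v = ωR; then KE = ½Mv² + ½I(v/R)² = ½(1+k)Mv² = (3/4)Mv².
The vertical drop is h = L sinθ = 7.41 × sin37.4° = 4.501 m.
Energy conservation: Mgh = (3/4)Mv², so v = √(2gh/(1+k)) = √(2 × 10 × 4.501 / 1.5) ≈ 7.75 m/s.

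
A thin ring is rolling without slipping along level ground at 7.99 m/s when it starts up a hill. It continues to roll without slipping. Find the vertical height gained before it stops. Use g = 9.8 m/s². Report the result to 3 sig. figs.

h ≈ 6.51 m

For this body I = MR², i.e. k = I/(MR²) = 1.
Since it rolls without slipping, ω = v/R and KE = ½Mv² + ½Iω² = ½(1+k)Mv² = Mv².
At the top the kinetic energy is zero, so Mv₀² = Mgh.
Thus h = (1+k)v₀²/(2g) = 2 × 7.99² / (2 × 9.8) ≈ 6.51 m.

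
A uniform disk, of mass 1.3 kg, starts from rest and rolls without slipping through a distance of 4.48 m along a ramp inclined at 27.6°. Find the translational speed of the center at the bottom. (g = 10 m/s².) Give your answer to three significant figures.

v ≈ 5.26 m/s

With I = (1/2)MR², the ratio k = I/(MR²) is 0.5.
Pure rolling means v = ωR; then KE = ½Mv² + ½I(v/R)² = ½(1+k)Mv² = (3/4)Mv².
The vertical drop is h = L sinθ = 4.48 × sin27.6° = 2.076 m.
Energy conservation: Mgh = (3/4)Mv², so v = √(2gh/(1+k)) = √(2 × 10 × 2.076 / 1.5) ≈ 5.26 m/s.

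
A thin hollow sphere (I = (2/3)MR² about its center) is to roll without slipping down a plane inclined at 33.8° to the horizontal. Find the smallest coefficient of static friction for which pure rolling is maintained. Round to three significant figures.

μ_min ≈ 0.268

The moment of inertia is (2/3)MR², giving k ≡ I/(MR²) = 2/3.
Along the incline Mg sinθ − f = Ma, and torque about the center fR = Iα = kMR²(a/R) gives f = kMa.
These give a = g sinθ/(1+k) and the required friction f = kMg sinθ/(1+k).
The normal force is N = Mg cosθ, so μ_min = f/N = k tanθ/(1+k).
μ_min = (2/3) × tan33.8° / 1.667 ≈ 0.268.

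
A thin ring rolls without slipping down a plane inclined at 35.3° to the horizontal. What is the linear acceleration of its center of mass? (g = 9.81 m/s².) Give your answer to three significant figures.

For this body I = MR², i.e. k = I/(MR²) = 1.
Newton's second law down the slope: Mg sinθ − f = Ma. The torque equation fR = Iα (with α = a/R) gives f = kMa.
Eliminating f: Mg sinθ = (1+k)Ma, so a = g sinθ/(1+k) = 9.81 × sin35.3° / 2 ≈ 2.83 m/s².

a ≈ 2.83 m/s²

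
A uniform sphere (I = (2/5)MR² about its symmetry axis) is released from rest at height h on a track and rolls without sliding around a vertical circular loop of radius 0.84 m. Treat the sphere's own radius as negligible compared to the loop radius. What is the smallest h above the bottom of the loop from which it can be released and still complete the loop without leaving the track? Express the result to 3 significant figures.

With I = (2/5)MR², the ratio k = I/(MR²) is 0.4.
At the top of the loop, the minimum-contact condition is Mg = Mv_top²/r, so v_top² = gr.
With ω = v/R, the kinetic energy at speed v is ½(1+k)Mv² = (7/10)Mv².
Energy conservation from release (height h) to the top (height 2r): Mgh = Mg(2r) + (7/10)M·gr.
Thus h_min = 2r + (1+k)r/2 = r(2 + 1.4/2) = 0.84 × 2.7 ≈ 2.27 m.

h_min ≈ 2.27 m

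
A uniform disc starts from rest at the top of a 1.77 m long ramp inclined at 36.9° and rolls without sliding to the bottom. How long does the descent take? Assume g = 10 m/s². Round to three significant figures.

t ≈ 0.940 s

For this body I = (1/2)MR², i.e. k = I/(MR²) = 0.5.
Along the incline Mg sinθ − f = Ma, and torque about the center fR = Iα = kMR²(a/R) gives f = kMa.
Hence a = g sinθ/(1+k) = 10×sin36.9°/1.5 = 4.003 m/s².
Starting from rest, L = ½at², so t = √(2L/a) = √(2×1.77/4.003) ≈ 0.940 s.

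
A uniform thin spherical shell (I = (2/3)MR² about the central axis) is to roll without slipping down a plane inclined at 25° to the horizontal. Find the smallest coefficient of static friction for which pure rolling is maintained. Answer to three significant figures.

μ_min ≈ 0.187

The moment of inertia is (2/3)MR², giving k ≡ I/(MR²) = 2/3.
Newton's second law down the slope: Mg sinθ − f = Ma. The torque equation fR = Iα (with α = a/R) gives f = kMa.
These give a = g sinθ/(1+k) and the required friction f = kMg sinθ/(1+k).
With N = Mg cosθ, the no-slip condition f ≤ μN gives μ_min = f/N = k tanθ/(1+k).
μ_min = (2/3) × tan25° / 1.667 ≈ 0.187.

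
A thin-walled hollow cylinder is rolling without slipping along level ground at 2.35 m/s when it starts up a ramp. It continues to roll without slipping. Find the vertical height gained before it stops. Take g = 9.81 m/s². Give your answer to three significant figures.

h ≈ 0.563 m

Here I = MR², so the shape factor k = I/(MR²) = 1.
The rolling condition ω = v/R makes the rotational term ½I(v/R)² = ½kMv², so KE_total = ½(1+k)Mv² = Mv².
At the top the kinetic energy is zero, so Mv₀² = Mgh.
Thus h = (1+k)v₀²/(2g) = 2 × 2.35² / (2 × 9.81) ≈ 0.563 m.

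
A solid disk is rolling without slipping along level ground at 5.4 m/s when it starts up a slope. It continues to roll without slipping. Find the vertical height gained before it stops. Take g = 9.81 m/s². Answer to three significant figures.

The moment of inertia is (1/2)MR², giving k ≡ I/(MR²) = 0.5.
The rolling condition ω = v/R makes the rotational term ½I(v/R)² = ½kMv², so KE_total = ½(1+k)Mv² = (3/4)Mv².
At the top the kinetic energy is zero, so (3/4)Mv₀² = Mgh.
Thus h = (1+k)v₀²/(2g) = 1.5 × 5.4² / (2 × 9.81) ≈ 2.23 m.

h ≈ 2.23 m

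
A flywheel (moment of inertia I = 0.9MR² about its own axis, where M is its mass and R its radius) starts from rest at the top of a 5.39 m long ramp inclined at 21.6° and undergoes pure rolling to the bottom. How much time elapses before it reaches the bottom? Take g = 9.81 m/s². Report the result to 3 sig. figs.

t ≈ 2.38 s

For this body I = 0.9MR², i.e. k = I/(MR²) = 0.9.
Along the incline Mg sinθ − f = Ma, and torque about the center fR = Iα = kMR²(a/R) gives f = kMa.
Hence a = g sinθ/(1+k) = 9.81×sin21.6°/1.9 = 1.901 m/s².
With constant a from rest, t = √(2L/a) = √(2·5.39/1.901) ≈ 2.38 s.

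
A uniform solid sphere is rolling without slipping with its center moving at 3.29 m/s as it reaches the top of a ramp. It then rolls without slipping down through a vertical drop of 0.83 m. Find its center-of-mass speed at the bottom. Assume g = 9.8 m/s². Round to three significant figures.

The moment of inertia is (2/5)MR², giving k ≡ I/(MR²) = 0.4.
Since it rolls without slipping, ω = v/R and KE = ½Mv² + ½Iω² = ½(1+k)Mv² = (7/10)Mv².
Conserving energy between top and bottom: (7/10)Mv² = (7/10)Mv₀² + Mgh, hence v² = v₀² + 2gh/(1+k).
v = √(3.29² + 2×9.8×0.83/1.4) = √22.44 ≈ 4.74 m/s.

v ≈ 4.74 m/s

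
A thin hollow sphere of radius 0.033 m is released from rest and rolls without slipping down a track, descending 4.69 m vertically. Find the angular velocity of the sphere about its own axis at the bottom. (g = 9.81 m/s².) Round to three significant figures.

ω ≈ 225 rad/s

With I = (2/3)MR², the ratio k = I/(MR²) is 2/3.
The rolling condition ω = v/R makes the rotational term ½I(v/R)² = ½kMv², so KE_total = ½(1+k)Mv² = (5/6)Mv².
Energy conservation Mgh = ½(1+k)Mv² gives v = √(2gh/(1+k)) = √(2 × 9.81 × 4.69 / 1.667) = 7.43 m/s.
Then ω = v/R = 7.43 / 0.033 ≈ 225 rad/s.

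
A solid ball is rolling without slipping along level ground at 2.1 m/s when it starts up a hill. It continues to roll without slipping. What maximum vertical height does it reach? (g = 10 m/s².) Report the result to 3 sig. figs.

h ≈ 0.309 m

With I = (2/5)MR², the ratio k = I/(MR²) is 0.4.
Pure rolling means v = ωR; then KE = ½Mv² + ½I(v/R)² = ½(1+k)Mv² = (7/10)Mv².
At the top the kinetic energy is zero, so (7/10)Mv₀² = Mgh.
Thus h = (1+k)v₀²/(2g) = 1.4 × 2.1² / (2 × 10) ≈ 0.309 m.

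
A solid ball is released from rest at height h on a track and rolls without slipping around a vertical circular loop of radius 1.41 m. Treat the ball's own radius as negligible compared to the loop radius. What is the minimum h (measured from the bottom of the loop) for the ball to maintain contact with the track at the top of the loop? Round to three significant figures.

For this body I = (2/5)MR², i.e. k = I/(MR²) = 0.4.
At the top, contact is just lost when gravity alone supplies the centripetal force: Mg = Mv_top²/r, i.e. v_top² = gr.
With ω = v/R, the kinetic energy at speed v is ½(1+k)Mv² = (7/10)Mv².
Energy conservation from release (height h) to the top (height 2r): Mgh = Mg(2r) + (7/10)M·gr.
Thus h_min = 2r + (1+k)r/2 = r(2 + 1.4/2) = 1.41 × 2.7 ≈ 3.81 m.

h_min ≈ 3.81 m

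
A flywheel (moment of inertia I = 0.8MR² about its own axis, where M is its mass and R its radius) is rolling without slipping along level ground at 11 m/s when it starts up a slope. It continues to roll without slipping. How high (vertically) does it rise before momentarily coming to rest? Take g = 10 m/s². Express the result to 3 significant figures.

h ≈ 10.9 m

Here I = 0.8MR², so the shape factor k = I/(MR²) = 0.8.
Rolling without slipping gives ω = v/R, so the total kinetic energy is ½Mv² + ½Iω² = ½(1+k)Mv² = (9/10)Mv².
All of this converts to potential energy at the highest point: (9/10)Mv₀² = Mgh.
Thus h = (1+k)v₀²/(2g) = 1.8 × 11² / (2 × 10) ≈ 10.9 m.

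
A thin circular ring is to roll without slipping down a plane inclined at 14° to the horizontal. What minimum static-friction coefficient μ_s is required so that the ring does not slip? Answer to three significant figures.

Here I = MR², so the shape factor k = I/(MR²) = 1.
Translational: Mg sinθ − f = Ma. Rotational about the CM: fR = Iα = kMRa, so f = kMa.
These give a = g sinθ/(1+k) and the required friction f = kMg sinθ/(1+k).
With N = Mg cosθ, the no-slip condition f ≤ μN gives μ_min = f/N = k tanθ/(1+k).
μ_min = 1 × tan14° / 2 ≈ 0.125.

μ_min ≈ 0.125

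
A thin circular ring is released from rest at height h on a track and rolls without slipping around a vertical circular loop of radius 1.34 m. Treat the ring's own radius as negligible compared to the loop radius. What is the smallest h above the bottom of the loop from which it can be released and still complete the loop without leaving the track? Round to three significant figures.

h_min ≈ 4.02 m

The moment of inertia is MR², giving k ≡ I/(MR²) = 1.
At the top of the loop, the minimum-contact condition is Mg = Mv_top²/r, so v_top² = gr.
With ω = v/R, the kinetic energy at speed v is ½(1+k)Mv² = Mv².
Energy conservation from release (height h) to the top (height 2r): Mgh = Mg(2r) + M·gr.
Thus h_min = 2r + (1+k)r/2 = r(2 + 2/2) = 1.34 × 3 ≈ 4.02 m.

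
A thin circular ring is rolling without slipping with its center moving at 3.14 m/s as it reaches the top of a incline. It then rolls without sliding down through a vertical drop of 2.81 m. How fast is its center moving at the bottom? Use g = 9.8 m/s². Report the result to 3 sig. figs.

v ≈ 6.12 m/s

Here I = MR², so the shape factor k = I/(MR²) = 1.
The rolling condition ω = v/R makes the rotational term ½I(v/R)² = ½kMv², so KE_total = ½(1+k)Mv² = Mv².
Conserving energy between top and bottom: Mv² = Mv₀² + Mgh, hence v² = v₀² + 2gh/(1+k).
v = √(3.14² + 2×9.8×2.81/2) = √37.4 ≈ 6.12 m/s.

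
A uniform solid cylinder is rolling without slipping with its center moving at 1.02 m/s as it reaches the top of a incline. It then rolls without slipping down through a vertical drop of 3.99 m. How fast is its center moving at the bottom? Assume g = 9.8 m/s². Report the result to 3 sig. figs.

Here I = (1/2)MR², so the shape factor k = I/(MR²) = 0.5.
Pure rolling means v = ωR; then KE = ½Mv² + ½I(v/R)² = ½(1+k)Mv² = (3/4)Mv².
Conserving energy between top and bottom: (3/4)Mv² = (3/4)Mv₀² + Mgh, hence v² = v₀² + 2gh/(1+k).
v = √(1.02² + 2×9.8×3.99/1.5) = √53.18 ≈ 7.29 m/s.

v ≈ 7.29 m/s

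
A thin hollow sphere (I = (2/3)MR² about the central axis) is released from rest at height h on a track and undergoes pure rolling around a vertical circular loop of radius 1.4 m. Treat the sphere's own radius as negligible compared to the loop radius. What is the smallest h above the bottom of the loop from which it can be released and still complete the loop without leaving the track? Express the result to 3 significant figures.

h_min ≈ 3.97 m

The moment of inertia is (2/3)MR², giving k ≡ I/(MR²) = 2/3.
At the top, contact is just lost when gravity alone supplies the centripetal force: Mg = Mv_top²/r, i.e. v_top² = gr.
With ω = v/R, the kinetic energy at speed v is ½(1+k)Mv² = (5/6)Mv².
Energy conservation from release (height h) to the top (height 2r): Mgh = Mg(2r) + (5/6)M·gr.
Thus h_min = 2r + (1+k)r/2 = r(2 + 1.667/2) = 1.4 × 2.833 ≈ 3.97 m.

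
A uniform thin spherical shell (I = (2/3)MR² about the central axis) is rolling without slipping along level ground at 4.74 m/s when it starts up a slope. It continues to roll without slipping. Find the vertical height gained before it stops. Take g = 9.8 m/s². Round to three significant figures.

h ≈ 1.91 m

For this body I = (2/3)MR², i.e. k = I/(MR²) = 2/3.
Pure rolling means v = ωR; then KE = ½Mv² + ½I(v/R)² = ½(1+k)Mv² = (5/6)Mv².
At the top the kinetic energy is zero, so (5/6)Mv₀² = Mgh.
Thus h = (1+k)v₀²/(2g) = 1.667 × 4.74² / (2 × 9.8) ≈ 1.91 m.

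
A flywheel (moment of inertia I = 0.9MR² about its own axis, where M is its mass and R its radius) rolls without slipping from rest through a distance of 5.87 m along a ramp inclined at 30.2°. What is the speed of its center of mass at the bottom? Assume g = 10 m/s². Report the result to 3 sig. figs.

v ≈ 5.58 m/s

The moment of inertia is 0.9MR², giving k ≡ I/(MR²) = 0.9.
Pure rolling means v = ωR; then KE = ½Mv² + ½I(v/R)² = ½(1+k)Mv² = (19/20)Mv².
The vertical drop is h = L sinθ = 5.87 × sin30.2° = 2.953 m.
Energy conservation: Mgh = (19/20)Mv², so v = √(2gh/(1+k)) = √(2 × 10 × 2.953 / 1.9) ≈ 5.58 m/s.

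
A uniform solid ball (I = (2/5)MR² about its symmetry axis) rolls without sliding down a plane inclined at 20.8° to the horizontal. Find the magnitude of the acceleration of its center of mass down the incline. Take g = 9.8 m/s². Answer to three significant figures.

a ≈ 2.49 m/s²

With I = (2/5)MR², the ratio k = I/(MR²) is 0.4.
Newton's second law down the slope: Mg sinθ − f = Ma. The torque equation fR = Iα (with α = a/R) gives f = kMa.
Eliminating f: Mg sinθ = (1+k)Ma, so a = g sinθ/(1+k) = 9.8 × sin20.8° / 1.4 ≈ 2.49 m/s².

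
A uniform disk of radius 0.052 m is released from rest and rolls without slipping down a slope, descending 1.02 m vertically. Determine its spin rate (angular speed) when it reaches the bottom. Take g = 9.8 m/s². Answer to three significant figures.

ω ≈ 70.2 rad/s

Here I = (1/2)MR², so the shape factor k = I/(MR²) = 0.5.
Rolling without slipping gives ω = v/R, so the total kinetic energy is ½Mv² + ½Iω² = ½(1+k)Mv² = (3/4)Mv².
Energy conservation Mgh = ½(1+k)Mv² gives v = √(2gh/(1+k)) = √(2 × 9.8 × 1.02 / 1.5) = 3.651 m/s.
Then ω = v/R = 3.651 / 0.052 ≈ 70.2 rad/s.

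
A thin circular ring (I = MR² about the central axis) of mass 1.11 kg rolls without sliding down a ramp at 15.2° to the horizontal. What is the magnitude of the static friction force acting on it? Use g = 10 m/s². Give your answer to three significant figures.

f ≈ 1.46 N

For this body I = MR², i.e. k = I/(MR²) = 1.
Along the incline Mg sinθ − f = Ma, and torque about the center fR = Iα = kMR²(a/R) gives f = kMa.
Combining, a = g sinθ/(1+k) and f = kMa = kMg sinθ/(1+k).
f = 1 × 1.11 × 10 × sin15.2° / 2 ≈ 1.46 N.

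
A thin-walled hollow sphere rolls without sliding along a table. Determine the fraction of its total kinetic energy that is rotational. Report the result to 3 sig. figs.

fraction ≈ 0.400

For this body I = (2/3)MR², i.e. k = I/(MR²) = 2/3.
With ω = v/R, KE_trans = ½Mv² and KE_rot = ½Iω² = ½kMv², so KE_total = ½(1+k)Mv².
The rotational fraction is therefore k/(1+k) = (2/3)/1.667 ≈ 0.400.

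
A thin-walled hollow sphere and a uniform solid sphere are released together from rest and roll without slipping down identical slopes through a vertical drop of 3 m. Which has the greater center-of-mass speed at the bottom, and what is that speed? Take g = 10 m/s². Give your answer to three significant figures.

For rolling without slipping, Mgh = ½(1+k)Mv² where k = I/(MR²), so v = √(2gh/(1+k)).
Thin-walled hollow sphere: k = 2/3, giving v = √(2×10×3/1.667) = 6 m/s.
Uniform solid sphere: k = 0.4, giving v = √(2×10×3/1.4) = 6.547 m/s.
The smaller k wins: the uniform solid sphere, at ≈ 6.55 m/s.

the uniform solid sphere, at v ≈ 6.55 m/s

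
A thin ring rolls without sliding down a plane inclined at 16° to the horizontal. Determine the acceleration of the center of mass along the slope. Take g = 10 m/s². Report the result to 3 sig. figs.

For this body I = MR², i.e. k = I/(MR²) = 1.
Along the incline Mg sinθ − f = Ma, and torque about the center fR = Iα = kMR²(a/R) gives f = kMa.
Eliminating f: Mg sinθ = (1+k)Ma, so a = g sinθ/(1+k) = 10 × sin16° / 2 ≈ 1.38 m/s².

a ≈ 1.38 m/s²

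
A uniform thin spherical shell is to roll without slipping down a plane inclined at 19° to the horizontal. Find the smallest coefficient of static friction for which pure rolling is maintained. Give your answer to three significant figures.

μ_min ≈ 0.138

With I = (2/3)MR², the ratio k = I/(MR²) is 2/3.
Newton's second law down the slope: Mg sinθ − f = Ma. The torque equation fR = Iα (with α = a/R) gives f = kMa.
These give a = g sinθ/(1+k) and the required friction f = kMg sinθ/(1+k).
The normal force is N = Mg cosθ, so μ_min = f/N = k tanθ/(1+k).
μ_min = (2/3) × tan19° / 1.667 ≈ 0.138.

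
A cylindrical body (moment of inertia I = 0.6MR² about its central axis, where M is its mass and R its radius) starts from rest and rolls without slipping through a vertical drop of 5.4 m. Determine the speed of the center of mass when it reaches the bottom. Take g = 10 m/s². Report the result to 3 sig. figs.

v ≈ 8.22 m/s

With I = 0.6MR², the ratio k = I/(MR²) is 0.6.
Rolling without slipping gives ω = v/R, so the total kinetic energy is ½Mv² + ½Iω² = ½(1+k)Mv² = (4/5)Mv².
Setting Mgh = (4/5)Mv² gives v = √(2gh/(1+k)) = √(2·10·5.4/1.6) ≈ 8.22 m/s.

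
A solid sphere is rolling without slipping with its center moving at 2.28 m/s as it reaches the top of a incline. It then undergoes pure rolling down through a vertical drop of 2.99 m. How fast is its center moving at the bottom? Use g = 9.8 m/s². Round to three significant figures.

With I = (2/5)MR², the ratio k = I/(MR²) is 0.4.
The rolling condition ω = v/R makes the rotational term ½I(v/R)² = ½kMv², so KE_total = ½(1+k)Mv² = (7/10)Mv².
Energy conservation: (7/10)Mv₀² + Mgh = (7/10)Mv², so v² = v₀² + 2gh/(1+k).
v = √(2.28² + 2×9.8×2.99/1.4) = √47.06 ≈ 6.86 m/s.

v ≈ 6.86 m/s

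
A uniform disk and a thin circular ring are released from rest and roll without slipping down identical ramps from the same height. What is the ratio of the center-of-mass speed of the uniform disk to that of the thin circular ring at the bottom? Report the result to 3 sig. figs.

v_ratio ≈ 1.15

Each satisfies Mgh = ½(1+k)Mv² with k = I/(MR²), so v ∝ 1/√(1+k).
For the uniform disk k = 0.5; for the thin circular ring k = 1.
v₁/v₂ = √((1+k₂)/(1+k₁)) = √(2/1.5) ≈ 1.15.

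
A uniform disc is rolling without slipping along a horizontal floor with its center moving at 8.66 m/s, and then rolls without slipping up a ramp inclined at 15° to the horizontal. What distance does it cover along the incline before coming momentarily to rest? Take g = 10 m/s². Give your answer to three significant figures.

d ≈ 21.7 m

Here I = (1/2)MR², so the shape factor k = I/(MR²) = 0.5.
Rolling without slipping gives ω = v/R, so the total kinetic energy is ½Mv² + ½Iω² = ½(1+k)Mv² = (3/4)Mv².
Setting this equal to Mgh gives the vertical rise h = (1+k)v₀²/(2g) = 1.5×8.66²/(2×10) = 5.625 m.
Along the incline, d = h/sinθ = 5.625/sin15° ≈ 21.7 m.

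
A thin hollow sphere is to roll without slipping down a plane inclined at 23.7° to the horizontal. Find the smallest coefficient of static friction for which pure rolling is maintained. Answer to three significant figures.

For this body I = (2/3)MR², i.e. k = I/(MR²) = 2/3.
Along the incline Mg sinθ − f = Ma, and torque about the center fR = Iα = kMR²(a/R) gives f = kMa.
These give a = g sinθ/(1+k) and the required friction f = kMg sinθ/(1+k).
With N = Mg cosθ, the no-slip condition f ≤ μN gives μ_min = f/N = k tanθ/(1+k).
μ_min = (2/3) × tan23.7° / 1.667 ≈ 0.176.

μ_min ≈ 0.176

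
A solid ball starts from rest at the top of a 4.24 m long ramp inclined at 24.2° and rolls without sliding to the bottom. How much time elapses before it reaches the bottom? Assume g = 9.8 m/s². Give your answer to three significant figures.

t ≈ 1.72 s

The moment of inertia is (2/5)MR², giving k ≡ I/(MR²) = 0.4.
Newton's second law down the slope: Mg sinθ − f = Ma. The torque equation fR = Iα (with α = a/R) gives f = kMa.
Hence a = g sinθ/(1+k) = 9.8×sin24.2°/1.4 = 2.869 m/s².
With constant a from rest, t = √(2L/a) = √(2·4.24/2.869) ≈ 1.72 s.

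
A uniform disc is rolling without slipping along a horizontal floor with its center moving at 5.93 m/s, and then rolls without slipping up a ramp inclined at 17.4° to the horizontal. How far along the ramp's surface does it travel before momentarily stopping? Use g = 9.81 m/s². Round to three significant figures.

With I = (1/2)MR², the ratio k = I/(MR²) is 0.5.
The rolling condition ω = v/R makes the rotational term ½I(v/R)² = ½kMv², so KE_total = ½(1+k)Mv² = (3/4)Mv².
Setting this equal to Mgh gives the vertical rise h = (1+k)v₀²/(2g) = 1.5×5.93²/(2×9.81) = 2.688 m.
Along the incline, d = h/sinθ = 2.688/sin17.4° ≈ 8.99 m.

d ≈ 8.99 m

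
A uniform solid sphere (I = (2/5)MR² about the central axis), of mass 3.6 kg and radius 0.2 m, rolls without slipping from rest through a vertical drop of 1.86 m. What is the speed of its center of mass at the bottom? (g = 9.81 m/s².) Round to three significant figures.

v ≈ 5.11 m/s

Here I = (2/5)MR², so the shape factor k = I/(MR²) = 0.4.
Since it rolls without slipping, ω = v/R and KE = ½Mv² + ½Iω² = ½(1+k)Mv² = (7/10)Mv².
Setting Mgh = (7/10)Mv² gives v = √(2gh/(1+k)) = √(2·9.81·1.86/1.4) ≈ 5.11 m/s.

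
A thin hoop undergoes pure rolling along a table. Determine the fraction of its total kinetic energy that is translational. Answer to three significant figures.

With I = MR², the ratio k = I/(MR²) is 1.
With ω = v/R, KE_trans = ½Mv² and KE_rot = ½Iω² = ½kMv², so KE_total = ½(1+k)Mv².
The translational fraction is therefore 1/(1+k) = 1/2 ≈ 0.500.

fraction ≈ 0.500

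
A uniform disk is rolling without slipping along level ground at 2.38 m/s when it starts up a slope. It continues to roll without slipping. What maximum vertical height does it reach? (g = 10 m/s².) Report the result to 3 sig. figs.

h ≈ 0.425 m

With I = (1/2)MR², the ratio k = I/(MR²) is 0.5.
Rolling without slipping gives ω = v/R, so the total kinetic energy is ½Mv² + ½Iω² = ½(1+k)Mv² = (3/4)Mv².
All of this converts to potential energy at the highest point: (3/4)Mv₀² = Mgh.
Thus h = (1+k)v₀²/(2g) = 1.5 × 2.38² / (2 × 10) ≈ 0.425 m.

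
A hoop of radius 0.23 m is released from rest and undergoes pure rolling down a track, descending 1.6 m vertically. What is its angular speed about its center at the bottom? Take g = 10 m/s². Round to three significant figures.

ω ≈ 17.4 rad/s

For this body I = MR², i.e. k = I/(MR²) = 1.
Rolling without slipping gives ω = v/R, so the total kinetic energy is ½Mv² + ½Iω² = ½(1+k)Mv² = Mv².
Energy conservation Mgh = ½(1+k)Mv² gives v = √(2gh/(1+k)) = √(2 × 10 × 1.6 / 2) = 4 m/s.
The angular speed follows from ω = v/R = 4/0.23 ≈ 17.4 rad/s.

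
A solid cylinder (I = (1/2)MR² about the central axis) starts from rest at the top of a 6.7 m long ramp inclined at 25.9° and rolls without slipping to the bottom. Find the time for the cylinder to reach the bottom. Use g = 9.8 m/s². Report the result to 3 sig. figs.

t ≈ 2.17 s

With I = (1/2)MR², the ratio k = I/(MR²) is 0.5.
Newton's second law down the slope: Mg sinθ − f = Ma. The torque equation fR = Iα (with α = a/R) gives f = kMa.
Hence a = g sinθ/(1+k) = 9.8×sin25.9°/1.5 = 2.854 m/s².
With constant a from rest, t = √(2L/a) = √(2·6.7/2.854) ≈ 2.17 s.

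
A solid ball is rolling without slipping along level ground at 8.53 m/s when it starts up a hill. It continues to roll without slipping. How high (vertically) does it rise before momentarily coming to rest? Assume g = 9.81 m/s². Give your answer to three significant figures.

With I = (2/5)MR², the ratio k = I/(MR²) is 0.4.
Pure rolling means v = ωR; then KE = ½Mv² + ½I(v/R)² = ½(1+k)Mv² = (7/10)Mv².
At the top the kinetic energy is zero, so (7/10)Mv₀² = Mgh.
Thus h = (1+k)v₀²/(2g) = 1.4 × 8.53² / (2 × 9.81) ≈ 5.19 m.

h ≈ 5.19 m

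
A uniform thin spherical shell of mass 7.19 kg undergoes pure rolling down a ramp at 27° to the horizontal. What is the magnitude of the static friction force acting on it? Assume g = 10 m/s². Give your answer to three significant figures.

f ≈ 13.1 N

For this body I = (2/3)MR², i.e. k = I/(MR²) = 2/3.
Newton's second law down the slope: Mg sinθ − f = Ma. The torque equation fR = Iα (with α = a/R) gives f = kMa.
Combining, a = g sinθ/(1+k) and f = kMa = kMg sinθ/(1+k).
f = (2/3) × 7.19 × 10 × sin27° / 1.667 ≈ 13.1 N.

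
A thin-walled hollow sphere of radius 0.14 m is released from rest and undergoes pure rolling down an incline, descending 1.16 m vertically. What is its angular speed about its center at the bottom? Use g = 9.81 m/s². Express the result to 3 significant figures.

ω ≈ 26.4 rad/s

Here I = (2/3)MR², so the shape factor k = I/(MR²) = 2/3.
Rolling without slipping gives ω = v/R, so the total kinetic energy is ½Mv² + ½Iω² = ½(1+k)Mv² = (5/6)Mv².
Energy conservation Mgh = ½(1+k)Mv² gives v = √(2gh/(1+k)) = √(2 × 9.81 × 1.16 / 1.667) = 3.695 m/s.
Then ω = v/R = 3.695 / 0.14 ≈ 26.4 rad/s.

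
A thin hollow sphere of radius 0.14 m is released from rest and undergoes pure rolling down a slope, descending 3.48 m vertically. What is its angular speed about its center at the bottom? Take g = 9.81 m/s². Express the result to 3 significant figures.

ω ≈ 45.7 rad/s

For this body I = (2/3)MR², i.e. k = I/(MR²) = 2/3.
The rolling condition ω = v/R makes the rotational term ½I(v/R)² = ½kMv², so KE_total = ½(1+k)Mv² = (5/6)Mv².
Energy conservation Mgh = ½(1+k)Mv² gives v = √(2gh/(1+k)) = √(2 × 9.81 × 3.48 / 1.667) = 6.401 m/s.
The angular speed follows from ω = v/R = 6.401/0.14 ≈ 45.7 rad/s.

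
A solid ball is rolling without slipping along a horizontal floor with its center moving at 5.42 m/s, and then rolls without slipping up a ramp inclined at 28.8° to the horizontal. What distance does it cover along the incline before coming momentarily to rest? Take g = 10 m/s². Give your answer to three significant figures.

The moment of inertia is (2/5)MR², giving k ≡ I/(MR²) = 0.4.
Rolling without slipping gives ω = v/R, so the total kinetic energy is ½Mv² + ½Iω² = ½(1+k)Mv² = (7/10)Mv².
Setting this equal to Mgh gives the vertical rise h = (1+k)v₀²/(2g) = 1.4×5.42²/(2×10) = 2.056 m.
The distance along the slope is d = h/sinθ = 2.056/sin28.8° ≈ 4.27 m.

d ≈ 4.27 m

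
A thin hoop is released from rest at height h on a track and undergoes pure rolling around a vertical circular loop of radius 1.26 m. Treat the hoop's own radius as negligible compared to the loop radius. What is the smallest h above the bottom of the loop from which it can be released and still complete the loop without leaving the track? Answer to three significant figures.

Here I = MR², so the shape factor k = I/(MR²) = 1.
At the top, contact is just lost when gravity alone supplies the centripetal force: Mg = Mv_top²/r, i.e. v_top² = gr.
With ω = v/R, the kinetic energy at speed v is ½(1+k)Mv² = Mv².
Energy conservation from release (height h) to the top (height 2r): Mgh = Mg(2r) + M·gr.
Thus h_min = 2r + (1+k)r/2 = r(2 + 2/2) = 1.26 × 3 ≈ 3.78 m.

h_min ≈ 3.78 m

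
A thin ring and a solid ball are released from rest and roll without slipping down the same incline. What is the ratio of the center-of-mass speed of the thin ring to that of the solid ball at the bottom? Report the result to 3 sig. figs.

Each satisfies Mgh = ½(1+k)Mv² with k = I/(MR²), so v ∝ 1/√(1+k).
For the thin ring k = 1; for the solid ball k = 0.4.
v₁/v₂ = √((1+k₂)/(1+k₁)) = √(1.4/2) ≈ 0.837.

v_ratio ≈ 0.837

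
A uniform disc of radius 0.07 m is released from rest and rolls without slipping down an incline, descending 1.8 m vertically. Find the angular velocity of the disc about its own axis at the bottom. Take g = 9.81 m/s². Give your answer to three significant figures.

For this body I = (1/2)MR², i.e. k = I/(MR²) = 0.5.
Rolling without slipping gives ω = v/R, so the total kinetic energy is ½Mv² + ½Iω² = ½(1+k)Mv² = (3/4)Mv².
Energy conservation Mgh = ½(1+k)Mv² gives v = √(2gh/(1+k)) = √(2 × 9.81 × 1.8 / 1.5) = 4.852 m/s.
Then ω = v/R = 4.852 / 0.07 ≈ 69.3 rad/s.

ω ≈ 69.3 rad/s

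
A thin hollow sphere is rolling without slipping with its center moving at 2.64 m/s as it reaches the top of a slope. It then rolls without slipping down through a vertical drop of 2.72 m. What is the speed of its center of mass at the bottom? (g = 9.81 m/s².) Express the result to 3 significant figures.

v ≈ 6.24 m/s

With I = (2/3)MR², the ratio k = I/(MR²) is 2/3.
Rolling without slipping gives ω = v/R, so the total kinetic energy is ½Mv² + ½Iω² = ½(1+k)Mv² = (5/6)Mv².
Energy conservation: (5/6)Mv₀² + Mgh = (5/6)Mv², so v² = v₀² + 2gh/(1+k).
v = √(2.64² + 2×9.81×2.72/1.667) = √38.99 ≈ 6.24 m/s.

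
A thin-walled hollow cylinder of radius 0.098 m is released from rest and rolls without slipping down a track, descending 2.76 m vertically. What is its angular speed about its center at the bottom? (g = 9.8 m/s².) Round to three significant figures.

ω ≈ 53.1 rad/s

Here I = MR², so the shape factor k = I/(MR²) = 1.
The rolling condition ω = v/R makes the rotational term ½I(v/R)² = ½kMv², so KE_total = ½(1+k)Mv² = Mv².
Energy conservation Mgh = ½(1+k)Mv² gives v = √(2gh/(1+k)) = √(2 × 9.8 × 2.76 / 2) = 5.201 m/s.
The angular speed follows from ω = v/R = 5.201/0.098 ≈ 53.1 rad/s.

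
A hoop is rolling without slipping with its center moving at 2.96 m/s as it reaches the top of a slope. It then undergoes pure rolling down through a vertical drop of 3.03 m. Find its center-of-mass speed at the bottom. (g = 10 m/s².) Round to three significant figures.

With I = MR², the ratio k = I/(MR²) is 1.
Pure rolling means v = ωR; then KE = ½Mv² + ½I(v/R)² = ½(1+k)Mv² = Mv².
Energy conservation: Mv₀² + Mgh = Mv², so v² = v₀² + 2gh/(1+k).
v = √(2.96² + 2×10×3.03/2) = √39.06 ≈ 6.25 m/s.

v ≈ 6.25 m/s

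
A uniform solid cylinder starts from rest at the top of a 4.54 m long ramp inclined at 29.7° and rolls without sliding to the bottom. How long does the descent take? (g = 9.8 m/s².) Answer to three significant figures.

For this body I = (1/2)MR², i.e. k = I/(MR²) = 0.5.
Translational: Mg sinθ − f = Ma. Rotational about the CM: fR = Iα = kMRa, so f = kMa.
Hence a = g sinθ/(1+k) = 9.8×sin29.7°/1.5 = 3.237 m/s².
With constant a from rest, t = √(2L/a) = √(2·4.54/3.237) ≈ 1.67 s.

t ≈ 1.67 s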